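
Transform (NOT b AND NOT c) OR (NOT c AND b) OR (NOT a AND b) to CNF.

(NOT c OR NOT a) AND (NOT c OR b)

(NOT b AND NOT c) OR (NOT c AND b) OR (NOT a AND b)
⇔ (NOT b OR NOT c OR NOT a) AND (NOT b OR NOT c OR b) AND (NOT b OR b OR NOT a) AND (NOT b OR b OR b) AND (NOT c OR NOT c OR NOT a) AND (NOT c OR NOT c OR b) AND (NOT c OR b OR NOT a) AND (NOT c OR b OR b)   [distribute OR over AND]
⇔ (NOT c OR NOT a) AND (NOT c OR b)   [simplify]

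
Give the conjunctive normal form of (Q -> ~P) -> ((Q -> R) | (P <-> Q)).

P | ~Q | R

(Q -> ~P) -> ((Q -> R) | (P <-> Q))
⇔ ~(Q -> ~P) | (Q -> R) | (P <-> Q)   (eliminate ->)
⇔ ~(~Q | ~P) | (Q -> R) | (P <-> Q)   (eliminate ->)
⇔ ~(~Q | ~P) | ~Q | R | (P <-> Q)   (eliminate ->)
⇔ ~(~Q | ~P) | ~Q | R | ((P -> Q) & (Q -> P))   (eliminate <->)
⇔ ~(~Q | ~P) | ~Q | R | ((~P | Q) & (Q -> P))   (eliminate ->)
⇔ ~(~Q | ~P) | ~Q | R | ((~P | Q) & (~Q | P))   (eliminate ->)
⇔ (~~Q & ~~P) | ~Q | R | ((~P | Q) & (~Q | P))   (De Morgan)
⇔ (Q & ~~P) | ~Q | R | ((~P | Q) & (~Q | P))   (double negation)
⇔ (Q & P) | ~Q | R | ((~P | Q) & (~Q | P))   (double negation)
⇔ (Q | ~Q | R | ~P | Q) & (Q | ~Q | R | ~Q | P) & (P | ~Q | R | ~P | Q) & (P | ~Q | R | ~Q | P)   (distribute | over &)
⇔ P | ~Q | R   (simplify)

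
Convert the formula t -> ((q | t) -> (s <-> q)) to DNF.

~t | (~s & ~q) | (q & s)

t -> ((q | t) -> (s <-> q))
= ~t | ((q | t) -> (s <-> q))   (eliminate ->)
= ~t | ~(q | t) | (s <-> q)   (eliminate ->)
= ~t | ~(q | t) | ((s -> q) & (q -> s))   (eliminate <->)
= ~t | ~(q | t) | ((~s | q) & (q -> s))   (eliminate ->)
= ~t | ~(q | t) | ((~s | q) & (~q | s))   (eliminate ->)
= ~t | (~q & ~t) | ((~s | q) & (~q | s))   (De Morgan)
= ~t | (~q & ~t) | (~s & ~q) | (~s & s) | (q & ~q) | (q & s)   (distribute & over |)
= ~t | (~s & ~q) | (q & s)   (simplify)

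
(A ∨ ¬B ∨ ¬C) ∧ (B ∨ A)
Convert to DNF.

(A ∨ ¬B ∨ ¬C) ∧ (B ∨ A)
≡ (A ∧ B) ∨ (A ∧ A) ∨ (¬B ∧ B) ∨ (¬B ∧ A) ∨ (¬C ∧ B) ∨ (¬C ∧ A)
≡ A ∨ (¬C ∧ B)

A ∨ (¬C ∧ B)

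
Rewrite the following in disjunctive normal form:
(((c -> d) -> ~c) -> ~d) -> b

(((c -> d) -> ~c) -> ~d) -> b
≡ ~(((c -> d) -> ~c) -> ~d) | b   [eliminate ->]
≡ ~(~((c -> d) -> ~c) | ~d) | b   [eliminate ->]
≡ ~(~(~(c -> d) | ~c) | ~d) | b   [eliminate ->]
≡ ~(~(~(~c | d) | ~c) | ~d) | b   [eliminate ->]
≡ (~~(~(~c | d) | ~c) & ~~d) | b   [De Morgan]
≡ ((~(~c | d) | ~c) & ~~d) | b   [double negation]
≡ (((~~c & ~d) | ~c) & ~~d) | b   [De Morgan]
≡ (((c & ~d) | ~c) & ~~d) | b   [double negation]
≡ (((c & ~d) | ~c) & d) | b   [double negation]
≡ (c & ~d & d) | (~c & d) | b   [distribute & over |]
≡ (~c & d) | b   [simplify]

(~c & d) | b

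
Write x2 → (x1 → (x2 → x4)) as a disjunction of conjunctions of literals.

x2 → (x1 → (x2 → x4))
⇔ ¬x2 ∨ (x1 → (x2 → x4))   [eliminate →]
⇔ ¬x2 ∨ ¬x1 ∨ (x2 → x4)   [eliminate →]
⇔ ¬x2 ∨ ¬x1 ∨ ¬x2 ∨ x4   [eliminate →]
⇔ ¬x2 ∨ ¬x1 ∨ x4   [simplify]

¬x2 ∨ ¬x1 ∨ x4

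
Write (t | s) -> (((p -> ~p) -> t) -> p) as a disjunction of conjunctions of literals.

(t | s) -> (((p -> ~p) -> t) -> p)
≡ ~(t | s) | (((p -> ~p) -> t) -> p)   [eliminate ->]
≡ ~(t | s) | ~((p -> ~p) -> t) | p   [eliminate ->]
≡ ~(t | s) | ~(~(p -> ~p) | t) | p   [eliminate ->]
≡ ~(t | s) | ~(~(~p | ~p) | t) | p   [eliminate ->]
≡ (~t & ~s) | ~(~(~p | ~p) | t) | p   [De Morgan]
≡ (~t & ~s) | (~~(~p | ~p) & ~t) | p   [De Morgan]
≡ (~t & ~s) | ((~p | ~p) & ~t) | p   [double negation]
≡ (~t & ~s) | (~p & ~t) | (~p & ~t) | p   [distribute & over |]
≡ (~t & ~s) | (~p & ~t) | p   [simplify]

(~t & ~s) | (~p & ~t) | p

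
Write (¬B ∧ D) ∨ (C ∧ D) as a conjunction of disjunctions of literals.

(¬B ∨ C) ∧ D

(¬B ∧ D) ∨ (C ∧ D)
≡ (¬B ∨ C) ∧ (¬B ∨ D) ∧ (D ∨ C) ∧ (D ∨ D)
≡ (¬B ∨ C) ∧ D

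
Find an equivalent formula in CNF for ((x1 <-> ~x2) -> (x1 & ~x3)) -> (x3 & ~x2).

(~x1 | ~x2) & (x2 | x1 | x3) & (~x1 | x3)

((x1 <-> ~x2) -> (x1 & ~x3)) -> (x3 & ~x2)
⇔ ~((x1 <-> ~x2) -> (x1 & ~x3)) | (x3 & ~x2)
⇔ ~(~(x1 <-> ~x2) | (x1 & ~x3)) | (x3 & ~x2)
⇔ ~(~((x1 -> ~x2) & (~x2 -> x1)) | (x1 & ~x3)) | (x3 & ~x2)
⇔ ~(~((~x1 | ~x2) & (~x2 -> x1)) | (x1 & ~x3)) | (x3 & ~x2)
⇔ ~(~((~x1 | ~x2) & (~~x2 | x1)) | (x1 & ~x3)) | (x3 & ~x2)
⇔ (~~((~x1 | ~x2) & (~~x2 | x1)) & ~(x1 & ~x3)) | (x3 & ~x2)
⇔ ((~x1 | ~x2) & (~~x2 | x1) & ~(x1 & ~x3)) | (x3 & ~x2)
⇔ ((~x1 | ~x2) & (x2 | x1) & ~(x1 & ~x3)) | (x3 & ~x2)
⇔ ((~x1 | ~x2) & (x2 | x1) & (~x1 | ~~x3)) | (x3 & ~x2)
⇔ ((~x1 | ~x2) & (x2 | x1) & (~x1 | x3)) | (x3 & ~x2)
⇔ (~x1 | ~x2 | x3) & (~x1 | ~x2 | ~x2) & (x2 | x1 | x3) & (x2 | x1 | ~x2) & (~x1 | x3 | x3) & (~x1 | x3 | ~x2)
⇔ (~x1 | ~x2) & (x2 | x1 | x3) & (~x1 | x3)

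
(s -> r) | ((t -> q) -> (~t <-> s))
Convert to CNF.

~s | r | ~q | ~t

(s -> r) | ((t -> q) -> (~t <-> s))
≡ ~s | r | ((t -> q) -> (~t <-> s))   (eliminate ->)
≡ ~s | r | ~(t -> q) | (~t <-> s)   (eliminate ->)
≡ ~s | r | ~(~t | q) | (~t <-> s)   (eliminate ->)
≡ ~s | r | ~(~t | q) | ((~t -> s) & (s -> ~t))   (eliminate <->)
≡ ~s | r | ~(~t | q) | ((~~t | s) & (s -> ~t))   (eliminate ->)
≡ ~s | r | ~(~t | q) | ((~~t | s) & (~s | ~t))   (eliminate ->)
≡ ~s | r | (~~t & ~q) | ((~~t | s) & (~s | ~t))   (De Morgan)
≡ ~s | r | (t & ~q) | ((~~t | s) & (~s | ~t))   (double negation)
≡ ~s | r | (t & ~q) | ((t | s) & (~s | ~t))   (double negation)
≡ (~s | r | t | t | s) & (~s | r | t | ~s | ~t) & (~s | r | ~q | t | s) & (~s | r | ~q | ~s | ~t)   (distribute | over &)
≡ ~s | r | ~q | ~t   (simplify)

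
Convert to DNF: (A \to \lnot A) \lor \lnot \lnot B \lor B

\lnot A \lor B

(A \to \lnot A) \lor \lnot \lnot B \lor B
≡ \lnot A \lor \lnot A \lor \lnot \lnot B \lor B   [eliminate \to]
≡ \lnot A \lor \lnot A \lor B \lor B   [double negation]
≡ \lnot A \lor B   [simplify]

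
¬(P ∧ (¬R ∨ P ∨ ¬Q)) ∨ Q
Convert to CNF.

¬P ∨ Q

¬(P ∧ (¬R ∨ P ∨ ¬Q)) ∨ Q
≡ ¬P ∨ ¬(¬R ∨ P ∨ ¬Q) ∨ Q   [De Morgan]
≡ ¬P ∨ (¬¬R ∧ ¬P ∧ ¬¬Q) ∨ Q   [De Morgan]
≡ ¬P ∨ (R ∧ ¬P ∧ ¬¬Q) ∨ Q   [double negation]
≡ ¬P ∨ (R ∧ ¬P ∧ Q) ∨ Q   [double negation]
≡ (¬P ∨ R ∨ Q) ∧ (¬P ∨ ¬P ∨ Q) ∧ (¬P ∨ Q ∨ Q)   [distribute ∨ over ∧]
≡ ¬P ∨ Q   [simplify]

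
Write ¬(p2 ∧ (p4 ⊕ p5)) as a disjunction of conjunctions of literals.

¬(p2 ∧ (p4 ⊕ p5))
⇔ ¬(p2 ∧ (p4 ∧ ¬p5 ∨ ¬p4 ∧ p5))   [expand ⊕]
⇔ ¬p2 ∨ ¬(p4 ∧ ¬p5 ∨ ¬p4 ∧ p5)   [De Morgan]
⇔ ¬p2 ∨ ¬(p4 ∧ ¬p5) ∧ ¬(¬p4 ∧ p5)   [De Morgan]
⇔ ¬p2 ∨ (¬p4 ∨ ¬¬p5) ∧ ¬(¬p4 ∧ p5)   [De Morgan]
⇔ ¬p2 ∨ (¬p4 ∨ p5) ∧ ¬(¬p4 ∧ p5)   [double negation]
⇔ ¬p2 ∨ (¬p4 ∨ p5) ∧ (¬¬p4 ∨ ¬p5)   [De Morgan]
⇔ ¬p2 ∨ (¬p4 ∨ p5) ∧ (p4 ∨ ¬p5)   [double negation]
⇔ ¬p2 ∨ ¬p4 ∧ p4 ∨ ¬p4 ∧ ¬p5 ∨ p5 ∧ p4 ∨ p5 ∧ ¬p5   [distribute ∧ over ∨]
⇔ ¬p2 ∨ ¬p4 ∧ ¬p5 ∨ p5 ∧ p4   [simplify]

¬p2 ∨ ¬p4 ∧ ¬p5 ∨ p5 ∧ p4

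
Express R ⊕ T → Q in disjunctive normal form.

¬R ∧ ¬T ∨ T ∧ R ∨ Q

R ⊕ T → Q
= ¬(R ⊕ T) ∨ Q
= ¬(R ∧ ¬T ∨ ¬R ∧ T) ∨ Q
= ¬(R ∧ ¬T) ∧ ¬(¬R ∧ T) ∨ Q
= (¬R ∨ ¬¬T) ∧ ¬(¬R ∧ T) ∨ Q
= (¬R ∨ T) ∧ ¬(¬R ∧ T) ∨ Q
= (¬R ∨ T) ∧ (¬¬R ∨ ¬T) ∨ Q
= (¬R ∨ T) ∧ (R ∨ ¬T) ∨ Q
= ¬R ∧ R ∨ ¬R ∧ ¬T ∨ T ∧ R ∨ T ∧ ¬T ∨ Q
= ¬R ∧ ¬T ∨ T ∧ R ∨ Q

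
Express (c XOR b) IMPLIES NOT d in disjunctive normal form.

(c XOR b) IMPLIES NOT d
≡ NOT (c XOR b) OR NOT d   [eliminate IMPLIES]
≡ NOT ((c AND NOT b) OR (NOT c AND b)) OR NOT d   [expand XOR]
≡ (NOT (c AND NOT b) AND NOT (NOT c AND b)) OR NOT d   [De Morgan]
≡ ((NOT c OR NOT NOT b) AND NOT (NOT c AND b)) OR NOT d   [De Morgan]
≡ ((NOT c OR b) AND NOT (NOT c AND b)) OR NOT d   [double negation]
≡ ((NOT c OR b) AND (NOT NOT c OR NOT b)) OR NOT d   [De Morgan]
≡ ((NOT c OR b) AND (c OR NOT b)) OR NOT d   [double negation]
≡ (NOT c AND c) OR (NOT c AND NOT b) OR (b AND c) OR (b AND NOT b) OR NOT d   [distribute AND over OR]
≡ (NOT c AND NOT b) OR (b AND c) OR NOT d   [simplify]

(NOT c AND NOT b) OR (b AND c) OR NOT d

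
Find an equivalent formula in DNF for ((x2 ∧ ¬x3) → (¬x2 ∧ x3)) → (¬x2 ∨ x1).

((x2 ∧ ¬x3) → (¬x2 ∧ x3)) → (¬x2 ∨ x1)
≡ ¬((x2 ∧ ¬x3) → (¬x2 ∧ x3)) ∨ ¬x2 ∨ x1   [eliminate →]
≡ ¬(¬(x2 ∧ ¬x3) ∨ (¬x2 ∧ x3)) ∨ ¬x2 ∨ x1   [eliminate →]
≡ (¬¬(x2 ∧ ¬x3) ∧ ¬(¬x2 ∧ x3)) ∨ ¬x2 ∨ x1   [De Morgan]
≡ (x2 ∧ ¬x3 ∧ ¬(¬x2 ∧ x3)) ∨ ¬x2 ∨ x1   [double negation]
≡ (x2 ∧ ¬x3 ∧ (¬¬x2 ∨ ¬x3)) ∨ ¬x2 ∨ x1   [De Morgan]
≡ (x2 ∧ ¬x3 ∧ (x2 ∨ ¬x3)) ∨ ¬x2 ∨ x1   [double negation]
≡ (x2 ∧ ¬x3 ∧ x2) ∨ (x2 ∧ ¬x3 ∧ ¬x3) ∨ ¬x2 ∨ x1   [distribute ∧ over ∨]
≡ (x2 ∧ ¬x3) ∨ ¬x2 ∨ x1   [simplify]

(x2 ∧ ¬x3) ∨ ¬x2 ∨ x1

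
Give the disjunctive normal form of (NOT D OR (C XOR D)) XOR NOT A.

(NOT D OR (C XOR D)) XOR NOT A
= ((NOT D OR (C XOR D)) AND NOT NOT A) OR (NOT (NOT D OR (C XOR D)) AND NOT A)   (expand XOR)
= ((NOT D OR (C AND NOT D) OR (NOT C AND D)) AND NOT NOT A) OR (NOT (NOT D OR (C XOR D)) AND NOT A)   (expand XOR)
= ((NOT D OR (C AND NOT D) OR (NOT C AND D)) AND NOT NOT A) OR (NOT (NOT D OR (C AND NOT D) OR (NOT C AND D)) AND NOT A)   (expand XOR)
= ((NOT D OR (C AND NOT D) OR (NOT C AND D)) AND A) OR (NOT (NOT D OR (C AND NOT D) OR (NOT C AND D)) AND NOT A)   (double negation)
= ((NOT D OR (C AND NOT D) OR (NOT C AND D)) AND A) OR (NOT NOT D AND NOT (C AND NOT D) AND NOT (NOT C AND D) AND NOT A)   (De Morgan)
= ((NOT D OR (C AND NOT D) OR (NOT C AND D)) AND A) OR (D AND NOT (C AND NOT D) AND NOT (NOT C AND D) AND NOT A)   (double negation)
= ((NOT D OR (C AND NOT D) OR (NOT C AND D)) AND A) OR (D AND (NOT C OR NOT NOT D) AND NOT (NOT C AND D) AND NOT A)   (De Morgan)
= ((NOT D OR (C AND NOT D) OR (NOT C AND D)) AND A) OR (D AND (NOT C OR D) AND NOT (NOT C AND D) AND NOT A)   (double negation)
= ((NOT D OR (C AND NOT D) OR (NOT C AND D)) AND A) OR (D AND (NOT C OR D) AND (NOT NOT C OR NOT D) AND NOT A)   (De Morgan)
= ((NOT D OR (C AND NOT D) OR (NOT C AND D)) AND A) OR (D AND (NOT C OR D) AND (C OR NOT D) AND NOT A)   (double negation)
= (NOT D AND A) OR (C AND NOT D AND A) OR (NOT C AND D AND A) OR (D AND NOT C AND C AND NOT A) OR (D AND NOT C AND NOT D AND NOT A) OR (D AND D AND C AND NOT A) OR (D AND D AND NOT D AND NOT A)   (distribute AND over OR)
= (NOT D AND A) OR (NOT C AND D AND A) OR (D AND C AND NOT A)   (simplify)

(NOT D AND A) OR (NOT C AND D AND A) OR (D AND C AND NOT A)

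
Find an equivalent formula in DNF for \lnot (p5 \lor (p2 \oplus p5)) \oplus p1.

\lnot p5 \land \lnot p2 \land \lnot p1 \lor p5 \land p1 \lor p2 \land \lnot p5 \land p1

\lnot (p5 \lor (p2 \oplus p5)) \oplus p1
≡ \lnot (p5 \lor (p2 \oplus p5)) \land \lnot p1 \lor \lnot \lnot (p5 \lor (p2 \oplus p5)) \land p1   — expand \oplus
≡ \lnot (p5 \lor p2 \land \lnot p5 \lor \lnot p2 \land p5) \land \lnot p1 \lor \lnot \lnot (p5 \lor (p2 \oplus p5)) \land p1   — expand \oplus
≡ \lnot (p5 \lor p2 \land \lnot p5 \lor \lnot p2 \land p5) \land \lnot p1 \lor \lnot \lnot (p5 \lor p2 \land \lnot p5 \lor \lnot p2 \land p5) \land p1   — expand \oplus
≡ \lnot p5 \land \lnot (p2 \land \lnot p5) \land \lnot (\lnot p2 \land p5) \land \lnot p1 \lor \lnot \lnot (p5 \lor p2 \land \lnot p5 \lor \lnot p2 \land p5) \land p1   — De Morgan
≡ \lnot p5 \land (\lnot p2 \lor \lnot \lnot p5) \land \lnot (\lnot p2 \land p5) \land \lnot p1 \lor \lnot \lnot (p5 \lor p2 \land \lnot p5 \lor \lnot p2 \land p5) \land p1   — De Morgan
≡ \lnot p5 \land (\lnot p2 \lor p5) \land \lnot (\lnot p2 \land p5) \land \lnot p1 \lor \lnot \lnot (p5 \lor p2 \land \lnot p5 \lor \lnot p2 \land p5) \land p1   — double negation
≡ \lnot p5 \land (\lnot p2 \lor p5) \land (\lnot \lnot p2 \lor \lnot p5) \land \lnot p1 \lor \lnot \lnot (p5 \lor p2 \land \lnot p5 \lor \lnot p2 \land p5) \land p1   — De Morgan
≡ \lnot p5 \land (\lnot p2 \lor p5) \land (p2 \lor \lnot p5) \land \lnot p1 \lor \lnot \lnot (p5 \lor p2 \land \lnot p5 \lor \lnot p2 \land p5) \land p1   — double negation
≡ \lnot p5 \land (\lnot p2 \lor p5) \land (p2 \lor \lnot p5) \land \lnot p1 \lor (p5 \lor p2 \land \lnot p5 \lor \lnot p2 \land p5) \land p1   — double negation
≡ \lnot p5 \land \lnot p2 \land p2 \land \lnot p1 \lor \lnot p5 \land \lnot p2 \land \lnot p5 \land \lnot p1 \lor \lnot p5 \land p5 \land p2 \land \lnot p1 \lor \lnot p5 \land p5 \land \lnot p5 \land \lnot p1 \lor p5 \land p1 \lor p2 \land \lnot p5 \land p1 \lor \lnot p2 \land p5 \land p1   — distribute \land over \lor
≡ \lnot p5 \land \lnot p2 \land \lnot p1 \lor p5 \land p1 \lor p2 \land \lnot p5 \land p1   — simplify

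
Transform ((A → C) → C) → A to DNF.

(¬A ∧ ¬C) ∨ A

((A → C) → C) → A
≡ ¬((A → C) → C) ∨ A   [eliminate →]
≡ ¬(¬(A → C) ∨ C) ∨ A   [eliminate →]
≡ ¬(¬(¬A ∨ C) ∨ C) ∨ A   [eliminate →]
≡ (¬¬(¬A ∨ C) ∧ ¬C) ∨ A   [De Morgan]
≡ ((¬A ∨ C) ∧ ¬C) ∨ A   [double negation]
≡ (¬A ∧ ¬C) ∨ (C ∧ ¬C) ∨ A   [distribute ∧ over ∨]
≡ (¬A ∧ ¬C) ∨ A   [simplify]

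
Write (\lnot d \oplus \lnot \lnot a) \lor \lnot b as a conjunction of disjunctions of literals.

(\lnot d \lor a \lor \lnot b) \land (d \lor \lnot a \lor \lnot b)

(\lnot d \oplus \lnot \lnot a) \lor \lnot b
≡ (\lnot d \lor \lnot \lnot a) \land \lnot (\lnot d \land \lnot \lnot a) \lor \lnot b   — expand \oplus
≡ (\lnot d \lor a) \land \lnot (\lnot d \land \lnot \lnot a) \lor \lnot b   — double negation
≡ (\lnot d \lor a) \land (\lnot \lnot d \lor \lnot \lnot \lnot a) \lor \lnot b   — De Morgan
≡ (\lnot d \lor a) \land (d \lor \lnot \lnot \lnot a) \lor \lnot b   — double negation
≡ (\lnot d \lor a) \land (d \lor \lnot a) \lor \lnot b   — double negation
≡ (\lnot d \lor a \lor \lnot b) \land (d \lor \lnot a \lor \lnot b)   — distribute \lor over \land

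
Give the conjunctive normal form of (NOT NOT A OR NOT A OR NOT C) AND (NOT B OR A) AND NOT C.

(NOT B OR A) AND NOT C

(NOT NOT A OR NOT A OR NOT C) AND (NOT B OR A) AND NOT C
⇔ (A OR NOT A OR NOT C) AND (NOT B OR A) AND NOT C   (double negation)
⇔ (NOT B OR A) AND NOT C   (simplify)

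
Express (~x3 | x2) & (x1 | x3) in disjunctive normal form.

(~x3 & x1) | (x2 & x1) | (x2 & x3)

(~x3 | x2) & (x1 | x3)
≡ (~x3 & x1) | (~x3 & x3) | (x2 & x1) | (x2 & x3)   (distribute & over |)
≡ (~x3 & x1) | (x2 & x1) | (x2 & x3)   (simplify)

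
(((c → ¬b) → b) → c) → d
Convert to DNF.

(b ∧ ¬c) ∨ d

(((c → ¬b) → b) → c) → d
≡ ¬(((c → ¬b) → b) → c) ∨ d   [eliminate →]
≡ ¬(¬((c → ¬b) → b) ∨ c) ∨ d   [eliminate →]
≡ ¬(¬(¬(c → ¬b) ∨ b) ∨ c) ∨ d   [eliminate →]
≡ ¬(¬(¬(¬c ∨ ¬b) ∨ b) ∨ c) ∨ d   [eliminate →]
≡ (¬¬(¬(¬c ∨ ¬b) ∨ b) ∧ ¬c) ∨ d   [De Morgan]
≡ ((¬(¬c ∨ ¬b) ∨ b) ∧ ¬c) ∨ d   [double negation]
≡ (((¬¬c ∧ ¬¬b) ∨ b) ∧ ¬c) ∨ d   [De Morgan]
≡ (((c ∧ ¬¬b) ∨ b) ∧ ¬c) ∨ d   [double negation]
≡ (((c ∧ b) ∨ b) ∧ ¬c) ∨ d   [double negation]
≡ (c ∧ b ∧ ¬c) ∨ (b ∧ ¬c) ∨ d   [distribute ∧ over ∨]
≡ (b ∧ ¬c) ∨ d   [simplify]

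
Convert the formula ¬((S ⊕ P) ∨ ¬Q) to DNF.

¬((S ⊕ P) ∨ ¬Q)
= ¬((S ∧ ¬P) ∨ (¬S ∧ P) ∨ ¬Q)   [expand ⊕]
= ¬(S ∧ ¬P) ∧ ¬(¬S ∧ P) ∧ ¬¬Q   [De Morgan]
= (¬S ∨ ¬¬P) ∧ ¬(¬S ∧ P) ∧ ¬¬Q   [De Morgan]
= (¬S ∨ P) ∧ ¬(¬S ∧ P) ∧ ¬¬Q   [double negation]
= (¬S ∨ P) ∧ (¬¬S ∨ ¬P) ∧ ¬¬Q   [De Morgan]
= (¬S ∨ P) ∧ (S ∨ ¬P) ∧ ¬¬Q   [double negation]
= (¬S ∨ P) ∧ (S ∨ ¬P) ∧ Q   [double negation]
= (¬S ∧ S ∧ Q) ∨ (¬S ∧ ¬P ∧ Q) ∨ (P ∧ S ∧ Q) ∨ (P ∧ ¬P ∧ Q)   [distribute ∧ over ∨]
= (¬S ∧ ¬P ∧ Q) ∨ (P ∧ S ∧ Q)   [simplify]

(¬S ∧ ¬P ∧ Q) ∨ (P ∧ S ∧ Q)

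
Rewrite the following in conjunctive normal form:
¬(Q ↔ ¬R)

¬(Q ↔ ¬R)
≡ ¬((Q → ¬R) ∧ (¬R → Q))   (eliminate ↔)
≡ ¬((¬Q ∨ ¬R) ∧ (¬R → Q))   (eliminate →)
≡ ¬((¬Q ∨ ¬R) ∧ (¬¬R ∨ Q))   (eliminate →)
≡ ¬(¬Q ∨ ¬R) ∨ ¬(¬¬R ∨ Q)   (De Morgan)
≡ (¬¬Q ∧ ¬¬R) ∨ ¬(¬¬R ∨ Q)   (De Morgan)
≡ (Q ∧ ¬¬R) ∨ ¬(¬¬R ∨ Q)   (double negation)
≡ (Q ∧ R) ∨ ¬(¬¬R ∨ Q)   (double negation)
≡ (Q ∧ R) ∨ (¬¬¬R ∧ ¬Q)   (De Morgan)
≡ (Q ∧ R) ∨ (¬R ∧ ¬Q)   (double negation)
≡ (Q ∨ ¬R) ∧ (Q ∨ ¬Q) ∧ (R ∨ ¬R) ∧ (R ∨ ¬Q)   (distribute ∨ over ∧)
≡ (Q ∨ ¬R) ∧ (R ∨ ¬Q)   (simplify)

(Q ∨ ¬R) ∧ (R ∨ ¬Q)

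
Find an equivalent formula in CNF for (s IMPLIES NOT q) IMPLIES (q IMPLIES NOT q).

(s IMPLIES NOT q) IMPLIES (q IMPLIES NOT q)
≡ NOT (s IMPLIES NOT q) OR (q IMPLIES NOT q)   [eliminate IMPLIES]
≡ NOT (NOT s OR NOT q) OR (q IMPLIES NOT q)   [eliminate IMPLIES]
≡ NOT (NOT s OR NOT q) OR NOT q OR NOT q   [eliminate IMPLIES]
≡ (NOT NOT s AND NOT NOT q) OR NOT q OR NOT q   [De Morgan]
≡ (s AND NOT NOT q) OR NOT q OR NOT q   [double negation]
≡ (s AND q) OR NOT q OR NOT q   [double negation]
≡ (s OR NOT q OR NOT q) AND (q OR NOT q OR NOT q)   [distribute OR over AND]
≡ s OR NOT q   [simplify]

s OR NOT q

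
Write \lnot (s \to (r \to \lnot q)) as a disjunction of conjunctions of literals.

s \land r \land q

\lnot (s \to (r \to \lnot q))
≡ \lnot (\lnot s \lor (r \to \lnot q))   — eliminate \to
≡ \lnot (\lnot s \lor \lnot r \lor \lnot q)   — eliminate \to
≡ \lnot \lnot s \land \lnot \lnot r \land \lnot \lnot q   — De Morgan
≡ s \land \lnot \lnot r \land \lnot \lnot q   — double negation
≡ s \land r \land \lnot \lnot q   — double negation
≡ s \land r \land q   — double negation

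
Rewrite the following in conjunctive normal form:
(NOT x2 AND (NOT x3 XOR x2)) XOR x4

(NOT x2 AND (NOT x3 XOR x2)) XOR x4
⇔ ((NOT x2 AND (NOT x3 XOR x2)) OR x4) AND NOT (NOT x2 AND (NOT x3 XOR x2) AND x4)   (expand XOR)
⇔ ((NOT x2 AND (NOT x3 OR x2) AND NOT (NOT x3 AND x2)) OR x4) AND NOT (NOT x2 AND (NOT x3 XOR x2) AND x4)   (expand XOR)
⇔ ((NOT x2 AND (NOT x3 OR x2) AND NOT (NOT x3 AND x2)) OR x4) AND NOT (NOT x2 AND (NOT x3 OR x2) AND NOT (NOT x3 AND x2) AND x4)   (expand XOR)
⇔ ((NOT x2 AND (NOT x3 OR x2) AND (NOT NOT x3 OR NOT x2)) OR x4) AND NOT (NOT x2 AND (NOT x3 OR x2) AND NOT (NOT x3 AND x2) AND x4)   (De Morgan)
⇔ ((NOT x2 AND (NOT x3 OR x2) AND (x3 OR NOT x2)) OR x4) AND NOT (NOT x2 AND (NOT x3 OR x2) AND NOT (NOT x3 AND x2) AND x4)   (double negation)
⇔ ((NOT x2 AND (NOT x3 OR x2) AND (x3 OR NOT x2)) OR x4) AND (NOT NOT x2 OR NOT (NOT x3 OR x2) OR NOT NOT (NOT x3 AND x2) OR NOT x4)   (De Morgan)
⇔ ((NOT x2 AND (NOT x3 OR x2) AND (x3 OR NOT x2)) OR x4) AND (x2 OR NOT (NOT x3 OR x2) OR NOT NOT (NOT x3 AND x2) OR NOT x4)   (double negation)
⇔ ((NOT x2 AND (NOT x3 OR x2) AND (x3 OR NOT x2)) OR x4) AND (x2 OR (NOT NOT x3 AND NOT x2) OR NOT NOT (NOT x3 AND x2) OR NOT x4)   (De Morgan)
⇔ ((NOT x2 AND (NOT x3 OR x2) AND (x3 OR NOT x2)) OR x4) AND (x2 OR (x3 AND NOT x2) OR NOT NOT (NOT x3 AND x2) OR NOT x4)   (double negation)
⇔ ((NOT x2 AND (NOT x3 OR x2) AND (x3 OR NOT x2)) OR x4) AND (x2 OR (x3 AND NOT x2) OR (NOT x3 AND x2) OR NOT x4)   (double negation)
⇔ (NOT x2 OR x4) AND (NOT x3 OR x2 OR x4) AND (x3 OR NOT x2 OR x4) AND (x2 OR x3 OR NOT x3 OR NOT x4) AND (x2 OR x3 OR x2 OR NOT x4) AND (x2 OR NOT x2 OR NOT x3 OR NOT x4) AND (x2 OR NOT x2 OR x2 OR NOT x4)   (distribute OR over AND)
⇔ (NOT x2 OR x4) AND (NOT x3 OR x2 OR x4) AND (x2 OR x3 OR NOT x4)   (simplify)

(NOT x2 OR x4) AND (NOT x3 OR x2 OR x4) AND (x2 OR x3 OR NOT x4)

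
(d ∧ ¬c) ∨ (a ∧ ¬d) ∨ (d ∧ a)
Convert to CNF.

(d ∨ a) ∧ (¬c ∨ a)

(d ∧ ¬c) ∨ (a ∧ ¬d) ∨ (d ∧ a)
= (d ∨ a ∨ d) ∧ (d ∨ a ∨ a) ∧ (d ∨ ¬d ∨ d) ∧ (d ∨ ¬d ∨ a) ∧ (¬c ∨ a ∨ d) ∧ (¬c ∨ a ∨ a) ∧ (¬c ∨ ¬d ∨ d) ∧ (¬c ∨ ¬d ∨ a)   — distribute ∨ over ∧
= (d ∨ a) ∧ (¬c ∨ a)   — simplify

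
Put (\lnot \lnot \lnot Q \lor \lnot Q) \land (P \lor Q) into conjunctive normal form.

\lnot Q \land (P \lor Q)

(\lnot \lnot \lnot Q \lor \lnot Q) \land (P \lor Q)
= (\lnot Q \lor \lnot Q) \land (P \lor Q)   — double negation
= \lnot Q \land (P \lor Q)   — simplify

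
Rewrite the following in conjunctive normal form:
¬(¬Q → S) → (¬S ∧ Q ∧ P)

¬(¬Q → S) → (¬S ∧ Q ∧ P)
⇔ ¬¬(¬Q → S) ∨ (¬S ∧ Q ∧ P)   [eliminate →]
⇔ ¬¬(¬¬Q ∨ S) ∨ (¬S ∧ Q ∧ P)   [eliminate →]
⇔ ¬¬Q ∨ S ∨ (¬S ∧ Q ∧ P)   [double negation]
⇔ Q ∨ S ∨ (¬S ∧ Q ∧ P)   [double negation]
⇔ (Q ∨ S ∨ ¬S) ∧ (Q ∨ S ∨ Q) ∧ (Q ∨ S ∨ P)   [distribute ∨ over ∧]
⇔ Q ∨ S   [simplify]

Q ∨ S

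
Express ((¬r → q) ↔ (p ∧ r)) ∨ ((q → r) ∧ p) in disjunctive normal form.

((¬r → q) ↔ (p ∧ r)) ∨ ((q → r) ∧ p)
≡ (((¬r → q) → (p ∧ r)) ∧ ((p ∧ r) → (¬r → q))) ∨ ((q → r) ∧ p)   [eliminate ↔]
≡ ((¬(¬r → q) ∨ (p ∧ r)) ∧ ((p ∧ r) → (¬r → q))) ∨ ((q → r) ∧ p)   [eliminate →]
≡ ((¬(¬¬r ∨ q) ∨ (p ∧ r)) ∧ ((p ∧ r) → (¬r → q))) ∨ ((q → r) ∧ p)   [eliminate →]
≡ ((¬(¬¬r ∨ q) ∨ (p ∧ r)) ∧ (¬(p ∧ r) ∨ (¬r → q))) ∨ ((q → r) ∧ p)   [eliminate →]
≡ ((¬(¬¬r ∨ q) ∨ (p ∧ r)) ∧ (¬(p ∧ r) ∨ ¬¬r ∨ q)) ∨ ((q → r) ∧ p)   [eliminate →]
≡ ((¬(¬¬r ∨ q) ∨ (p ∧ r)) ∧ (¬(p ∧ r) ∨ ¬¬r ∨ q)) ∨ ((¬q ∨ r) ∧ p)   [eliminate →]
≡ (((¬¬¬r ∧ ¬q) ∨ (p ∧ r)) ∧ (¬(p ∧ r) ∨ ¬¬r ∨ q)) ∨ ((¬q ∨ r) ∧ p)   [De Morgan]
≡ (((¬r ∧ ¬q) ∨ (p ∧ r)) ∧ (¬(p ∧ r) ∨ ¬¬r ∨ q)) ∨ ((¬q ∨ r) ∧ p)   [double negation]
≡ (((¬r ∧ ¬q) ∨ (p ∧ r)) ∧ (¬p ∨ ¬r ∨ ¬¬r ∨ q)) ∨ ((¬q ∨ r) ∧ p)   [De Morgan]
≡ (((¬r ∧ ¬q) ∨ (p ∧ r)) ∧ (¬p ∨ ¬r ∨ r ∨ q)) ∨ ((¬q ∨ r) ∧ p)   [double negation]
≡ (¬r ∧ ¬q ∧ ¬p) ∨ (¬r ∧ ¬q ∧ ¬r) ∨ (¬r ∧ ¬q ∧ r) ∨ (¬r ∧ ¬q ∧ q) ∨ (p ∧ r ∧ ¬p) ∨ (p ∧ r ∧ ¬r) ∨ (p ∧ r ∧ r) ∨ (p ∧ r ∧ q) ∨ (¬q ∧ p) ∨ (r ∧ p)   [distribute ∧ over ∨]
≡ (¬r ∧ ¬q) ∨ (p ∧ r) ∨ (¬q ∧ p)   [simplify]

(¬r ∧ ¬q) ∨ (p ∧ r) ∨ (¬q ∧ p)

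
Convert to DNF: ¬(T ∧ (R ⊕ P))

¬(T ∧ (R ⊕ P))
≡ ¬(T ∧ ((R ∧ ¬P) ∨ (¬R ∧ P)))   (expand ⊕)
≡ ¬T ∨ ¬((R ∧ ¬P) ∨ (¬R ∧ P))   (De Morgan)
≡ ¬T ∨ (¬(R ∧ ¬P) ∧ ¬(¬R ∧ P))   (De Morgan)
≡ ¬T ∨ ((¬R ∨ ¬¬P) ∧ ¬(¬R ∧ P))   (De Morgan)
≡ ¬T ∨ ((¬R ∨ P) ∧ ¬(¬R ∧ P))   (double negation)
≡ ¬T ∨ ((¬R ∨ P) ∧ (¬¬R ∨ ¬P))   (De Morgan)
≡ ¬T ∨ ((¬R ∨ P) ∧ (R ∨ ¬P))   (double negation)
≡ ¬T ∨ (¬R ∧ R) ∨ (¬R ∧ ¬P) ∨ (P ∧ R) ∨ (P ∧ ¬P)   (distribute ∧ over ∨)
≡ ¬T ∨ (¬R ∧ ¬P) ∨ (P ∧ R)   (simplify)

¬T ∨ (¬R ∧ ¬P) ∨ (P ∧ R)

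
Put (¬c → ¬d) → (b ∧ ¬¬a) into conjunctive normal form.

(¬c ∨ b) ∧ (¬c ∨ a) ∧ (d ∨ b) ∧ (d ∨ a)

(¬c → ¬d) → (b ∧ ¬¬a)
≡ ¬(¬c → ¬d) ∨ (b ∧ ¬¬a)   (eliminate →)
≡ ¬(¬¬c ∨ ¬d) ∨ (b ∧ ¬¬a)   (eliminate →)
≡ (¬¬¬c ∧ ¬¬d) ∨ (b ∧ ¬¬a)   (De Morgan)
≡ (¬c ∧ ¬¬d) ∨ (b ∧ ¬¬a)   (double negation)
≡ (¬c ∧ d) ∨ (b ∧ ¬¬a)   (double negation)
≡ (¬c ∧ d) ∨ (b ∧ a)   (double negation)
≡ (¬c ∨ b) ∧ (¬c ∨ a) ∧ (d ∨ b) ∧ (d ∨ a)   (distribute ∨ over ∧)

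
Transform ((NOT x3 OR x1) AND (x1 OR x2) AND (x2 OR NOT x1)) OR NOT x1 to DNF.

((NOT x3 OR x1) AND (x1 OR x2) AND (x2 OR NOT x1)) OR NOT x1
⇔ (NOT x3 AND x1 AND x2) OR (NOT x3 AND x1 AND NOT x1) OR (NOT x3 AND x2 AND x2) OR (NOT x3 AND x2 AND NOT x1) OR (x1 AND x1 AND x2) OR (x1 AND x1 AND NOT x1) OR (x1 AND x2 AND x2) OR (x1 AND x2 AND NOT x1) OR NOT x1   — distribute AND over OR
⇔ (NOT x3 AND x2) OR (x1 AND x2) OR NOT x1   — simplify

(NOT x3 AND x2) OR (x1 AND x2) OR NOT x1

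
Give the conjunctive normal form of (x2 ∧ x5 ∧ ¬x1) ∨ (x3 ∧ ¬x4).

(x2 ∧ x5 ∧ ¬x1) ∨ (x3 ∧ ¬x4)
≡ (x2 ∨ x3) ∧ (x2 ∨ ¬x4) ∧ (x5 ∨ x3) ∧ (x5 ∨ ¬x4) ∧ (¬x1 ∨ x3) ∧ (¬x1 ∨ ¬x4)   [distribute ∨ over ∧]

(x2 ∨ x3) ∧ (x2 ∨ ¬x4) ∧ (x5 ∨ x3) ∧ (x5 ∨ ¬x4) ∧ (¬x1 ∨ x3) ∧ (¬x1 ∨ ¬x4)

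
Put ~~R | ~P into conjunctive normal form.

~~R | ~P
⇔ R | ~P

R | ~P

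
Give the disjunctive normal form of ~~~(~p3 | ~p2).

p3 & p2

~~~(~p3 | ~p2)
= ~(~p3 | ~p2)   [double negation]
= ~~p3 & ~~p2   [De Morgan]
= p3 & ~~p2   [double negation]
= p3 & p2   [double negation]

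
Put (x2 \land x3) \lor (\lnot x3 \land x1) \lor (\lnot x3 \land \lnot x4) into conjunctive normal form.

(x2 \land x3) \lor (\lnot x3 \land x1) \lor (\lnot x3 \land \lnot x4)
⇔ (x2 \lor \lnot x3 \lor \lnot x3) \land (x2 \lor \lnot x3 \lor \lnot x4) \land (x2 \lor x1 \lor \lnot x3) \land (x2 \lor x1 \lor \lnot x4) \land (x3 \lor \lnot x3 \lor \lnot x3) \land (x3 \lor \lnot x3 \lor \lnot x4) \land (x3 \lor x1 \lor \lnot x3) \land (x3 \lor x1 \lor \lnot x4)   — distribute \lor over \land
⇔ (x2 \lor \lnot x3) \land (x2 \lor x1 \lor \lnot x4) \land (x3 \lor x1 \lor \lnot x4)   — simplify

(x2 \lor \lnot x3) \land (x2 \lor x1 \lor \lnot x4) \land (x3 \lor x1 \lor \lnot x4)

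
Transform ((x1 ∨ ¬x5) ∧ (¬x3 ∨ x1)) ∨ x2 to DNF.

x1 ∨ (¬x5 ∧ ¬x3) ∨ x2

((x1 ∨ ¬x5) ∧ (¬x3 ∨ x1)) ∨ x2
= (x1 ∧ ¬x3) ∨ (x1 ∧ x1) ∨ (¬x5 ∧ ¬x3) ∨ (¬x5 ∧ x1) ∨ x2   [distribute ∧ over ∨]
= x1 ∨ (¬x5 ∧ ¬x3) ∨ x2   [simplify]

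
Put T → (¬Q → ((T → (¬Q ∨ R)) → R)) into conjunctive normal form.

¬T ∨ Q ∨ R

T → (¬Q → ((T → (¬Q ∨ R)) → R))
⇔ ¬T ∨ (¬Q → ((T → (¬Q ∨ R)) → R))   (eliminate →)
⇔ ¬T ∨ ¬¬Q ∨ ((T → (¬Q ∨ R)) → R)   (eliminate →)
⇔ ¬T ∨ ¬¬Q ∨ ¬(T → (¬Q ∨ R)) ∨ R   (eliminate →)
⇔ ¬T ∨ ¬¬Q ∨ ¬(¬T ∨ ¬Q ∨ R) ∨ R   (eliminate →)
⇔ ¬T ∨ Q ∨ ¬(¬T ∨ ¬Q ∨ R) ∨ R   (double negation)
⇔ ¬T ∨ Q ∨ (¬¬T ∧ ¬¬Q ∧ ¬R) ∨ R   (De Morgan)
⇔ ¬T ∨ Q ∨ (T ∧ ¬¬Q ∧ ¬R) ∨ R   (double negation)
⇔ ¬T ∨ Q ∨ (T ∧ Q ∧ ¬R) ∨ R   (double negation)
⇔ (¬T ∨ Q ∨ T ∨ R) ∧ (¬T ∨ Q ∨ Q ∨ R) ∧ (¬T ∨ Q ∨ ¬R ∨ R)   (distribute ∨ over ∧)
⇔ ¬T ∨ Q ∨ R   (simplify)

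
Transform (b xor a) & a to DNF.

~b & a

(b xor a) & a
≡ ((b & ~a) | (~b & a)) & a   [expand xor]
≡ (b & ~a & a) | (~b & a & a)   [distribute & over |]
≡ ~b & a   [simplify]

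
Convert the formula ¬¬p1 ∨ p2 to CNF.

¬¬p1 ∨ p2
⇔ p1 ∨ p2   [double negation]

p1 ∨ p2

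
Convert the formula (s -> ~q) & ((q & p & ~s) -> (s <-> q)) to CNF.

(~s | ~q) & (~q | ~p | s)

(s -> ~q) & ((q & p & ~s) -> (s <-> q))
≡ (~s | ~q) & ((q & p & ~s) -> (s <-> q))   [eliminate ->]
≡ (~s | ~q) & (~(q & p & ~s) | (s <-> q))   [eliminate ->]
≡ (~s | ~q) & (~(q & p & ~s) | ((s -> q) & (q -> s)))   [eliminate <->]
≡ (~s | ~q) & (~(q & p & ~s) | ((~s | q) & (q -> s)))   [eliminate ->]
≡ (~s | ~q) & (~(q & p & ~s) | ((~s | q) & (~q | s)))   [eliminate ->]
≡ (~s | ~q) & (~q | ~p | ~~s | ((~s | q) & (~q | s)))   [De Morgan]
≡ (~s | ~q) & (~q | ~p | s | ((~s | q) & (~q | s)))   [double negation]
≡ (~s | ~q) & (~q | ~p | s | ~s | q) & (~q | ~p | s | ~q | s)   [distribute | over &]
≡ (~s | ~q) & (~q | ~p | s)   [simplify]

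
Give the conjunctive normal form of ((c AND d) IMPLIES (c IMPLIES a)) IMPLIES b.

((c AND d) IMPLIES (c IMPLIES a)) IMPLIES b
≡ NOT ((c AND d) IMPLIES (c IMPLIES a)) OR b   [eliminate IMPLIES]
≡ NOT (NOT (c AND d) OR (c IMPLIES a)) OR b   [eliminate IMPLIES]
≡ NOT (NOT (c AND d) OR NOT c OR a) OR b   [eliminate IMPLIES]
≡ (NOT NOT (c AND d) AND NOT NOT c AND NOT a) OR b   [De Morgan]
≡ (c AND d AND NOT NOT c AND NOT a) OR b   [double negation]
≡ (c AND d AND c AND NOT a) OR b   [double negation]
≡ (c OR b) AND (d OR b) AND (c OR b) AND (NOT a OR b)   [distribute OR over AND]
≡ (c OR b) AND (d OR b) AND (NOT a OR b)   [simplify]

(c OR b) AND (d OR b) AND (NOT a OR b)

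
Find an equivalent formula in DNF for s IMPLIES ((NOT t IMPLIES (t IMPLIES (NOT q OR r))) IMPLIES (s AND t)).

s IMPLIES ((NOT t IMPLIES (t IMPLIES (NOT q OR r))) IMPLIES (s AND t))
≡ NOT s OR ((NOT t IMPLIES (t IMPLIES (NOT q OR r))) IMPLIES (s AND t))   — eliminate IMPLIES
≡ NOT s OR NOT (NOT t IMPLIES (t IMPLIES (NOT q OR r))) OR (s AND t)   — eliminate IMPLIES
≡ NOT s OR NOT (NOT NOT t OR (t IMPLIES (NOT q OR r))) OR (s AND t)   — eliminate IMPLIES
≡ NOT s OR NOT (NOT NOT t OR NOT t OR NOT q OR r) OR (s AND t)   — eliminate IMPLIES
≡ NOT s OR (NOT NOT NOT t AND NOT NOT t AND NOT NOT q AND NOT r) OR (s AND t)   — De Morgan
≡ NOT s OR (NOT t AND NOT NOT t AND NOT NOT q AND NOT r) OR (s AND t)   — double negation
≡ NOT s OR (NOT t AND t AND NOT NOT q AND NOT r) OR (s AND t)   — double negation
≡ NOT s OR (NOT t AND t AND q AND NOT r) OR (s AND t)   — double negation
≡ NOT s OR (s AND t)   — simplify

NOT s OR (s AND t)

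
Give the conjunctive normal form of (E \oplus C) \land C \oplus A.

(\lnot E \lor \lnot C \lor A) \land (C \lor A) \land (\lnot C \lor E \lor \lnot A)

(E \oplus C) \land C \oplus A
⇔ ((E \oplus C) \land C \lor A) \land \lnot ((E \oplus C) \land C \land A)
⇔ ((E \lor C) \land \lnot (E \land C) \land C \lor A) \land \lnot ((E \oplus C) \land C \land A)
⇔ ((E \lor C) \land \lnot (E \land C) \land C \lor A) \land \lnot ((E \lor C) \land \lnot (E \land C) \land C \land A)
⇔ ((E \lor C) \land (\lnot E \lor \lnot C) \land C \lor A) \land \lnot ((E \lor C) \land \lnot (E \land C) \land C \land A)
⇔ ((E \lor C) \land (\lnot E \lor \lnot C) \land C \lor A) \land (\lnot (E \lor C) \lor \lnot \lnot (E \land C) \lor \lnot C \lor \lnot A)
⇔ ((E \lor C) \land (\lnot E \lor \lnot C) \land C \lor A) \land (\lnot E \land \lnot C \lor \lnot \lnot (E \land C) \lor \lnot C \lor \lnot A)
⇔ ((E \lor C) \land (\lnot E \lor \lnot C) \land C \lor A) \land (\lnot E \land \lnot C \lor E \land C \lor \lnot C \lor \lnot A)
⇔ (E \lor C \lor A) \land (\lnot E \lor \lnot C \lor A) \land (C \lor A) \land (\lnot E \lor E \lor \lnot C \lor \lnot A) \land (\lnot E \lor C \lor \lnot C \lor \lnot A) \land (\lnot C \lor E \lor \lnot C \lor \lnot A) \land (\lnot C \lor C \lor \lnot C \lor \lnot A)
⇔ (\lnot E \lor \lnot C \lor A) \land (C \lor A) \land (\lnot C \lor E \lor \lnot A)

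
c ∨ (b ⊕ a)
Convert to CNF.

(c ∨ b ∨ a) ∧ (c ∨ ¬b ∨ ¬a)

c ∨ (b ⊕ a)
⇔ c ∨ ((b ∨ a) ∧ ¬(b ∧ a))   (expand ⊕)
⇔ c ∨ ((b ∨ a) ∧ (¬b ∨ ¬a))   (De Morgan)
⇔ (c ∨ b ∨ a) ∧ (c ∨ ¬b ∨ ¬a)   (distribute ∨ over ∧)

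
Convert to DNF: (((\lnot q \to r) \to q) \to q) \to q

(((\lnot q \to r) \to q) \to q) \to q
≡ \lnot (((\lnot q \to r) \to q) \to q) \lor q   — eliminate \to
≡ \lnot (\lnot ((\lnot q \to r) \to q) \lor q) \lor q   — eliminate \to
≡ \lnot (\lnot (\lnot (\lnot q \to r) \lor q) \lor q) \lor q   — eliminate \to
≡ \lnot (\lnot (\lnot (\lnot \lnot q \lor r) \lor q) \lor q) \lor q   — eliminate \to
≡ (\lnot \lnot (\lnot (\lnot \lnot q \lor r) \lor q) \land \lnot q) \lor q   — De Morgan
≡ ((\lnot (\lnot \lnot q \lor r) \lor q) \land \lnot q) \lor q   — double negation
≡ (((\lnot \lnot \lnot q \land \lnot r) \lor q) \land \lnot q) \lor q   — De Morgan
≡ (((\lnot q \land \lnot r) \lor q) \land \lnot q) \lor q   — double negation
≡ (\lnot q \land \lnot r \land \lnot q) \lor (q \land \lnot q) \lor q   — distribute \land over \lor
≡ (\lnot q \land \lnot r) \lor q   — simplify

(\lnot q \land \lnot r) \lor q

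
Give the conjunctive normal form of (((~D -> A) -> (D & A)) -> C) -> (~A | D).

(((~D -> A) -> (D & A)) -> C) -> (~A | D)
≡ ~(((~D -> A) -> (D & A)) -> C) | ~A | D   (eliminate ->)
≡ ~(~((~D -> A) -> (D & A)) | C) | ~A | D   (eliminate ->)
≡ ~(~(~(~D -> A) | (D & A)) | C) | ~A | D   (eliminate ->)
≡ ~(~(~(~~D | A) | (D & A)) | C) | ~A | D   (eliminate ->)
≡ (~~(~(~~D | A) | (D & A)) & ~C) | ~A | D   (De Morgan)
≡ ((~(~~D | A) | (D & A)) & ~C) | ~A | D   (double negation)
≡ (((~~~D & ~A) | (D & A)) & ~C) | ~A | D   (De Morgan)
≡ (((~D & ~A) | (D & A)) & ~C) | ~A | D   (double negation)
≡ (~D | D | ~A | D) & (~D | A | ~A | D) & (~A | D | ~A | D) & (~A | A | ~A | D) & (~C | ~A | D)   (distribute | over &)
≡ ~A | D   (simplify)

~A | D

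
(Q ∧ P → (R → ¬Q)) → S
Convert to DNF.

(Q ∧ P → (R → ¬Q)) → S
= ¬(Q ∧ P → (R → ¬Q)) ∨ S   (eliminate →)
= ¬(¬(Q ∧ P) ∨ (R → ¬Q)) ∨ S   (eliminate →)
= ¬(¬(Q ∧ P) ∨ ¬R ∨ ¬Q) ∨ S   (eliminate →)
= ¬¬(Q ∧ P) ∧ ¬¬R ∧ ¬¬Q ∨ S   (De Morgan)
= Q ∧ P ∧ ¬¬R ∧ ¬¬Q ∨ S   (double negation)
= Q ∧ P ∧ R ∧ ¬¬Q ∨ S   (double negation)
= Q ∧ P ∧ R ∧ Q ∨ S   (double negation)
= Q ∧ P ∧ R ∨ S   (simplify)

Q ∧ P ∧ R ∨ S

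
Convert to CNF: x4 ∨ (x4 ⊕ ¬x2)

x4 ∨ ¬x2

x4 ∨ (x4 ⊕ ¬x2)
⇔ x4 ∨ ((x4 ∨ ¬x2) ∧ ¬(x4 ∧ ¬x2))   — expand ⊕
⇔ x4 ∨ ((x4 ∨ ¬x2) ∧ (¬x4 ∨ ¬¬x2))   — De Morgan
⇔ x4 ∨ ((x4 ∨ ¬x2) ∧ (¬x4 ∨ x2))   — double negation
⇔ (x4 ∨ x4 ∨ ¬x2) ∧ (x4 ∨ ¬x4 ∨ x2)   — distribute ∨ over ∧
⇔ x4 ∨ ¬x2   — simplify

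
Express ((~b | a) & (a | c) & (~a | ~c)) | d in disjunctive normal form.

(~b & c & ~a) | (a & ~c) | d

((~b | a) & (a | c) & (~a | ~c)) | d
⇔ (~b & a & ~a) | (~b & a & ~c) | (~b & c & ~a) | (~b & c & ~c) | (a & a & ~a) | (a & a & ~c) | (a & c & ~a) | (a & c & ~c) | d
⇔ (~b & c & ~a) | (a & ~c) | d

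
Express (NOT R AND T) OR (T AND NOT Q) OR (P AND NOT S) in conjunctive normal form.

(NOT R OR NOT Q OR P) AND (NOT R OR NOT Q OR NOT S) AND (T OR P) AND (T OR NOT S)

(NOT R AND T) OR (T AND NOT Q) OR (P AND NOT S)
= (NOT R OR T OR P) AND (NOT R OR T OR NOT S) AND (NOT R OR NOT Q OR P) AND (NOT R OR NOT Q OR NOT S) AND (T OR T OR P) AND (T OR T OR NOT S) AND (T OR NOT Q OR P) AND (T OR NOT Q OR NOT S)
= (NOT R OR NOT Q OR P) AND (NOT R OR NOT Q OR NOT S) AND (T OR P) AND (T OR NOT S)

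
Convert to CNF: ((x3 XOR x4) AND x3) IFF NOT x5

(NOT x3 OR x4 OR NOT x5) AND (x5 OR NOT x3 OR NOT x4) AND (x5 OR x3)

((x3 XOR x4) AND x3) IFF NOT x5
≡ (((x3 XOR x4) AND x3) IMPLIES NOT x5) AND (NOT x5 IMPLIES ((x3 XOR x4) AND x3))   [eliminate IFF]
≡ (NOT ((x3 XOR x4) AND x3) OR NOT x5) AND (NOT x5 IMPLIES ((x3 XOR x4) AND x3))   [eliminate IMPLIES]
≡ (NOT ((x3 OR x4) AND NOT (x3 AND x4) AND x3) OR NOT x5) AND (NOT x5 IMPLIES ((x3 XOR x4) AND x3))   [expand XOR]
≡ (NOT ((x3 OR x4) AND NOT (x3 AND x4) AND x3) OR NOT x5) AND (NOT NOT x5 OR ((x3 XOR x4) AND x3))   [eliminate IMPLIES]
≡ (NOT ((x3 OR x4) AND NOT (x3 AND x4) AND x3) OR NOT x5) AND (NOT NOT x5 OR ((x3 OR x4) AND NOT (x3 AND x4) AND x3))   [expand XOR]
≡ (NOT (x3 OR x4) OR NOT NOT (x3 AND x4) OR NOT x3 OR NOT x5) AND (NOT NOT x5 OR ((x3 OR x4) AND NOT (x3 AND x4) AND x3))   [De Morgan]
≡ ((NOT x3 AND NOT x4) OR NOT NOT (x3 AND x4) OR NOT x3 OR NOT x5) AND (NOT NOT x5 OR ((x3 OR x4) AND NOT (x3 AND x4) AND x3))   [De Morgan]
≡ ((NOT x3 AND NOT x4) OR (x3 AND x4) OR NOT x3 OR NOT x5) AND (NOT NOT x5 OR ((x3 OR x4) AND NOT (x3 AND x4) AND x3))   [double negation]
≡ ((NOT x3 AND NOT x4) OR (x3 AND x4) OR NOT x3 OR NOT x5) AND (x5 OR ((x3 OR x4) AND NOT (x3 AND x4) AND x3))   [double negation]
≡ ((NOT x3 AND NOT x4) OR (x3 AND x4) OR NOT x3 OR NOT x5) AND (x5 OR ((x3 OR x4) AND (NOT x3 OR NOT x4) AND x3))   [De Morgan]
≡ (NOT x3 OR x3 OR NOT x3 OR NOT x5) AND (NOT x3 OR x4 OR NOT x3 OR NOT x5) AND (NOT x4 OR x3 OR NOT x3 OR NOT x5) AND (NOT x4 OR x4 OR NOT x3 OR NOT x5) AND (x5 OR x3 OR x4) AND (x5 OR NOT x3 OR NOT x4) AND (x5 OR x3)   [distribute OR over AND]
≡ (NOT x3 OR x4 OR NOT x5) AND (x5 OR NOT x3 OR NOT x4) AND (x5 OR x3)   [simplify]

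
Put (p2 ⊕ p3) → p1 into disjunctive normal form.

(p2 ⊕ p3) → p1
= ¬(p2 ⊕ p3) ∨ p1   [eliminate →]
= ¬((p2 ∧ ¬p3) ∨ (¬p2 ∧ p3)) ∨ p1   [expand ⊕]
= (¬(p2 ∧ ¬p3) ∧ ¬(¬p2 ∧ p3)) ∨ p1   [De Morgan]
= ((¬p2 ∨ ¬¬p3) ∧ ¬(¬p2 ∧ p3)) ∨ p1   [De Morgan]
= ((¬p2 ∨ p3) ∧ ¬(¬p2 ∧ p3)) ∨ p1   [double negation]
= ((¬p2 ∨ p3) ∧ (¬¬p2 ∨ ¬p3)) ∨ p1   [De Morgan]
= ((¬p2 ∨ p3) ∧ (p2 ∨ ¬p3)) ∨ p1   [double negation]
= (¬p2 ∧ p2) ∨ (¬p2 ∧ ¬p3) ∨ (p3 ∧ p2) ∨ (p3 ∧ ¬p3) ∨ p1   [distribute ∧ over ∨]
= (¬p2 ∧ ¬p3) ∨ (p3 ∧ p2) ∨ p1   [simplify]

(¬p2 ∧ ¬p3) ∨ (p3 ∧ p2) ∨ p1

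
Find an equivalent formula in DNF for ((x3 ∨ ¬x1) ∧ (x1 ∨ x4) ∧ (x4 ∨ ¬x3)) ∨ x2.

((x3 ∨ ¬x1) ∧ (x1 ∨ x4) ∧ (x4 ∨ ¬x3)) ∨ x2
⇔ (x3 ∧ x1 ∧ x4) ∨ (x3 ∧ x1 ∧ ¬x3) ∨ (x3 ∧ x4 ∧ x4) ∨ (x3 ∧ x4 ∧ ¬x3) ∨ (¬x1 ∧ x1 ∧ x4) ∨ (¬x1 ∧ x1 ∧ ¬x3) ∨ (¬x1 ∧ x4 ∧ x4) ∨ (¬x1 ∧ x4 ∧ ¬x3) ∨ x2   (distribute ∧ over ∨)
⇔ (x3 ∧ x4) ∨ (¬x1 ∧ x4) ∨ x2   (simplify)

(x3 ∧ x4) ∨ (¬x1 ∧ x4) ∨ x2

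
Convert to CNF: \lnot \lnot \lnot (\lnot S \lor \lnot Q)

S \land Q

\lnot \lnot \lnot (\lnot S \lor \lnot Q)
= \lnot (\lnot S \lor \lnot Q)   — double negation
= \lnot \lnot S \land \lnot \lnot Q   — De Morgan
= S \land \lnot \lnot Q   — double negation
= S \land Q   — double negation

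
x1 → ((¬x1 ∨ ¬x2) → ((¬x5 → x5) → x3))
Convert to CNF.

¬x1 ∨ x2 ∨ ¬x5 ∨ x3

x1 → ((¬x1 ∨ ¬x2) → ((¬x5 → x5) → x3))
≡ ¬x1 ∨ ((¬x1 ∨ ¬x2) → ((¬x5 → x5) → x3))   (eliminate →)
≡ ¬x1 ∨ ¬(¬x1 ∨ ¬x2) ∨ ((¬x5 → x5) → x3)   (eliminate →)
≡ ¬x1 ∨ ¬(¬x1 ∨ ¬x2) ∨ ¬(¬x5 → x5) ∨ x3   (eliminate →)
≡ ¬x1 ∨ ¬(¬x1 ∨ ¬x2) ∨ ¬(¬¬x5 ∨ x5) ∨ x3   (eliminate →)
≡ ¬x1 ∨ (¬¬x1 ∧ ¬¬x2) ∨ ¬(¬¬x5 ∨ x5) ∨ x3   (De Morgan)
≡ ¬x1 ∨ (x1 ∧ ¬¬x2) ∨ ¬(¬¬x5 ∨ x5) ∨ x3   (double negation)
≡ ¬x1 ∨ (x1 ∧ x2) ∨ ¬(¬¬x5 ∨ x5) ∨ x3   (double negation)
≡ ¬x1 ∨ (x1 ∧ x2) ∨ (¬¬¬x5 ∧ ¬x5) ∨ x3   (De Morgan)
≡ ¬x1 ∨ (x1 ∧ x2) ∨ (¬x5 ∧ ¬x5) ∨ x3   (double negation)
≡ (¬x1 ∨ x1 ∨ ¬x5 ∨ x3) ∧ (¬x1 ∨ x1 ∨ ¬x5 ∨ x3) ∧ (¬x1 ∨ x2 ∨ ¬x5 ∨ x3) ∧ (¬x1 ∨ x2 ∨ ¬x5 ∨ x3)   (distribute ∨ over ∧)
≡ ¬x1 ∨ x2 ∨ ¬x5 ∨ x3   (simplify)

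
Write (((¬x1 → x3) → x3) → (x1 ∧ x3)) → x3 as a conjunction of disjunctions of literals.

(((¬x1 → x3) → x3) → (x1 ∧ x3)) → x3
≡ ¬(((¬x1 → x3) → x3) → (x1 ∧ x3)) ∨ x3   [eliminate →]
≡ ¬(¬((¬x1 → x3) → x3) ∨ (x1 ∧ x3)) ∨ x3   [eliminate →]
≡ ¬(¬(¬(¬x1 → x3) ∨ x3) ∨ (x1 ∧ x3)) ∨ x3   [eliminate →]
≡ ¬(¬(¬(¬¬x1 ∨ x3) ∨ x3) ∨ (x1 ∧ x3)) ∨ x3   [eliminate →]
≡ (¬¬(¬(¬¬x1 ∨ x3) ∨ x3) ∧ ¬(x1 ∧ x3)) ∨ x3   [De Morgan]
≡ ((¬(¬¬x1 ∨ x3) ∨ x3) ∧ ¬(x1 ∧ x3)) ∨ x3   [double negation]
≡ (((¬¬¬x1 ∧ ¬x3) ∨ x3) ∧ ¬(x1 ∧ x3)) ∨ x3   [De Morgan]
≡ (((¬x1 ∧ ¬x3) ∨ x3) ∧ ¬(x1 ∧ x3)) ∨ x3   [double negation]
≡ (((¬x1 ∧ ¬x3) ∨ x3) ∧ (¬x1 ∨ ¬x3)) ∨ x3   [De Morgan]
≡ (¬x1 ∨ x3 ∨ x3) ∧ (¬x3 ∨ x3 ∨ x3) ∧ (¬x1 ∨ ¬x3 ∨ x3)   [distribute ∨ over ∧]
≡ ¬x1 ∨ x3   [simplify]

¬x1 ∨ x3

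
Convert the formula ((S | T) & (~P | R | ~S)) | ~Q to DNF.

((S | T) & (~P | R | ~S)) | ~Q
= (S & ~P) | (S & R) | (S & ~S) | (T & ~P) | (T & R) | (T & ~S) | ~Q   (distribute & over |)
= (S & ~P) | (S & R) | (T & ~P) | (T & R) | (T & ~S) | ~Q   (simplify)

(S & ~P) | (S & R) | (T & ~P) | (T & R) | (T & ~S) | ~Q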